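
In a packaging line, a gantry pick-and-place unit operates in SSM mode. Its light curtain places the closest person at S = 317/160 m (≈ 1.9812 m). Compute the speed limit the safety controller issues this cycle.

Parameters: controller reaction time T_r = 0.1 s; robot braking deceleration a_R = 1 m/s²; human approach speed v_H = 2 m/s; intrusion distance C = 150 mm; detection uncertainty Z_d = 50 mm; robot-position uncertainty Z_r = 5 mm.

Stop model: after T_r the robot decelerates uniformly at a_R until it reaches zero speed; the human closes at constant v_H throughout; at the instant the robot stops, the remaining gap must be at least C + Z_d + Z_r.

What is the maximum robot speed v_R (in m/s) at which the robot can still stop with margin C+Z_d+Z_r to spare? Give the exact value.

v_R_max = 13/20 m/s = 0.6500 m/s

at the boundary: (1/2)·v² + (21/10)·v + (-1261/800) = 0
  disc = (21/10)² − 4·(1/2)·(-1261/800) = 121/16 ; √disc = 11/4
  v_R = (−(21/10) + 11/4) / (2·(1/2)) = 13/20 m/s
check:
T_s = v_R/a_R = (13/20)/1 = 0.6500 s
robot covers v_R·T_r = 0.6500·0.1000 = 0.0650 m before braking
braking distance = 0.6500²/(2·1.0000) = 0.2112 m
human closes 2.0000·0.7500 = 1.5000 m
margins: 0.1500+0.0500+0.0050 = 0.2050 m
sum ≈ 0.0650+0.2112+1.5000+0.2050 ≈ 1.9812 m = S ✓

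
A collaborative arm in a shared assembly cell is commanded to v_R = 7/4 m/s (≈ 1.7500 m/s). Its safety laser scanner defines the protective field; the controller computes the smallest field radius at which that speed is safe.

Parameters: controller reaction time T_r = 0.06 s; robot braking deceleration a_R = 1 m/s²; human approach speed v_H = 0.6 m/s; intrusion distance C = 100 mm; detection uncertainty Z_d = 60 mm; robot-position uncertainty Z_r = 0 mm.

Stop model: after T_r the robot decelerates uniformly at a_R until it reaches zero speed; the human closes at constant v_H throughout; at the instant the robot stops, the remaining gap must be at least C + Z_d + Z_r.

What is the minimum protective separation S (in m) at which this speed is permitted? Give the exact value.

T_s = v_R/a_R = (7/4)/1 = 1.7500 s
robot in T_r: 1.7500·0.0600 = 0.1050 m
braking distance = 1.7500²/(2·1.0000) = 1.5312 m
human over T_r+T_s: 0.6000·(0.0600+1.7500) = 1.0860 m
margins: 0.1000+0.0600+0.0000 = 0.1600 m
S_min ≈ 0.1050+1.5312+1.0860+0.1600  ⇒  S_min = 11529/4000 m

S_min = 11529/4000 m = 2.8822 m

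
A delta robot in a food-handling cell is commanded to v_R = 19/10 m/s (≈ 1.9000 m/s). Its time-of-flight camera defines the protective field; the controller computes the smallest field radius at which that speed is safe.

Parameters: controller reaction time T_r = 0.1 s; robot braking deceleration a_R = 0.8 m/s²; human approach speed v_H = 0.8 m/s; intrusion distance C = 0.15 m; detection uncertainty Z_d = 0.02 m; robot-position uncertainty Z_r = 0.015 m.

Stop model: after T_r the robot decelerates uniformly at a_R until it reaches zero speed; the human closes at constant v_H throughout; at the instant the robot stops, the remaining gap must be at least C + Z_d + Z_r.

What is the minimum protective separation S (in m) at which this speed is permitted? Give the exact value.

braking lasts T_s = (19/10)/(4/5) = 2.3750 s
robot covers v_R·T_r = 1.9000·0.1000 = 0.1900 m before braking
robot under decel: 1.9000²/(2·0.8000) = 2.2563 m
human closes 0.8000·2.4750 = 1.9800 m
residual clearance needed = 0.1500+0.0200+0.0150 = 0.1850 m
S_min ≈ 0.1900+2.2563+1.9800+0.1850  ⇒  S_min = 3689/800 m

S_min = 3689/800 m = 4.6113 m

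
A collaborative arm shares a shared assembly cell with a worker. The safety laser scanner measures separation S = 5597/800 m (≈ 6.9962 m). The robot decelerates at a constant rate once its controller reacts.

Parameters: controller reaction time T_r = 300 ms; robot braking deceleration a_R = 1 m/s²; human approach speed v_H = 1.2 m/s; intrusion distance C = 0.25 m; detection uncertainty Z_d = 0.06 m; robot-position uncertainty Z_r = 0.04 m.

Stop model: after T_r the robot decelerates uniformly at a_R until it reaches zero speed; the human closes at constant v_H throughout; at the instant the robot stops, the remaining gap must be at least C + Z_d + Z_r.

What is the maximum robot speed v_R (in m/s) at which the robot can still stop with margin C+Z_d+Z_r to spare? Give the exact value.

quadratic (1/2)·v² + (3/2)·v + (-5029/800) = 0
  disc = (3/2)² − 4·(1/2)·(-5029/800) = 5929/400 ; √disc = 77/20
  v_R = (−(3/2) + 77/20) / (2·(1/2)) = 47/20 m/s
check:
stop time T_s = (47/20)/1 = 2.3500 s
robot in T_r: 2.3500·0.3000 = 0.7050 m
braking distance = 2.3500²/(2·1.0000) = 2.7612 m
human over T_r+T_s: 1.2000·(0.3000+2.3500) = 3.1800 m
residual clearance needed = 0.2500+0.0600+0.0400 = 0.3500 m
sum ≈ 0.7050+2.7612+3.1800+0.3500 ≈ 6.9962 m = S ✓

v_R_max = 47/20 m/s = 2.3500 m/s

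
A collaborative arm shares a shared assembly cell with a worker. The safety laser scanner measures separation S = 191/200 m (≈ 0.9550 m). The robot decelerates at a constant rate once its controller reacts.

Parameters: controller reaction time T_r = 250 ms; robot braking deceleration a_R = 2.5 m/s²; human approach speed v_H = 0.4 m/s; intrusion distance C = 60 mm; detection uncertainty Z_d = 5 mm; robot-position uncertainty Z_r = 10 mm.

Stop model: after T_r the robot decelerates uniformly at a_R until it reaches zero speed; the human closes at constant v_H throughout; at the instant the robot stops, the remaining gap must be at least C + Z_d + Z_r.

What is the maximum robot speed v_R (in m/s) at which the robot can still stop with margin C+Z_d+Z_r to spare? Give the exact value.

v_R_max = 6/5 m/s = 1.2000 m/s

quadratic (1/5)·v² + (41/100)·v + (-39/50) = 0
  disc = (41/100)² − 4·(1/5)·(-39/50) = 7921/10000 ; √disc = 89/100
  v_R = (−(41/100) + 89/100) / (2·(1/5)) = 6/5 m/s
check:
T_s = v_R/a_R = (6/5)/(5/2) = 0.4800 s
robot in T_r: 1.2000·0.2500 = 0.3000 m
robot covers 1.2000·0.4800 − ½·2.5000·0.4800² = 0.2880 m while stopping
human over T_r+T_s: 0.4000·(0.2500+0.4800) = 0.2920 m
margins: 0.0600+0.0050+0.0100 = 0.0750 m
sum ≈ 0.3000+0.2880+0.2920+0.0750 ≈ 0.9550 m = S ✓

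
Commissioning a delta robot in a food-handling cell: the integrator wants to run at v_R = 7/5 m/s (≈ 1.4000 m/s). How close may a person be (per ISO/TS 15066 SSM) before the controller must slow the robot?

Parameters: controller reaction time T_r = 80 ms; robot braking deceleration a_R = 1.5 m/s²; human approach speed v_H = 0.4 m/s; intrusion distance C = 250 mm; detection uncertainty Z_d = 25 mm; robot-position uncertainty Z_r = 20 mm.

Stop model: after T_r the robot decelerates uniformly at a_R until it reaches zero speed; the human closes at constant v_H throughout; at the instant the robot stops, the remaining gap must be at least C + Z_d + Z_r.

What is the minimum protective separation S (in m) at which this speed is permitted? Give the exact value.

T_s = v_R/a_R = (7/5)/(3/2) = 0.9333 s
robot covers v_R·T_r = 1.4000·0.0800 = 0.1120 m before braking
robot covers 1.4000·0.9333 − ½·1.5000·0.9333² = 0.6533 m while stopping
human closes 0.4000·1.0133 = 0.4053 m
margins: 0.2500+0.0250+0.0200 = 0.2950 m
S_min ≈ 0.1120+0.6533+0.4053+0.2950  ⇒  S_min = 4397/3000 m

S_min = 4397/3000 m = 1.4657 m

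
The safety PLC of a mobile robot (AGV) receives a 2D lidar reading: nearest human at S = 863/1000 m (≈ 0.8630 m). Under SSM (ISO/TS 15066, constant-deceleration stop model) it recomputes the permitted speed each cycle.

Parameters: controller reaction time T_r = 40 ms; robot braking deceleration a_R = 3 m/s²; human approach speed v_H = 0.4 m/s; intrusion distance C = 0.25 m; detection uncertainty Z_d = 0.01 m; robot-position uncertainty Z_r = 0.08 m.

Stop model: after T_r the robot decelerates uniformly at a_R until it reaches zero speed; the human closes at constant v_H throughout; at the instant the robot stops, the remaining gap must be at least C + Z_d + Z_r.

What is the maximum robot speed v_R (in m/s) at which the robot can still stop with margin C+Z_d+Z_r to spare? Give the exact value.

quadratic (1/6)·v² + (13/75)·v + (-507/1000) = 0
  disc = (13/75)² − 4·(1/6)·(-507/1000) = 8281/22500 ; √disc = 91/150
  v_R = (−(13/75) + 91/150) / (2·(1/6)) = 13/10 m/s
check:
T_s = v_R/a_R = (13/10)/3 = 0.4333 s
reaction-phase robot travel = 1.3000·0.0400 = 0.0520 m
braking distance = 1.3000²/(2·3.0000) = 0.2817 m
person approaches 0.4000·(0.0400+0.4333) = 0.1893 m
margins: 0.2500+0.0100+0.0800 = 0.3400 m
sum ≈ 0.0520+0.2817+0.1893+0.3400 ≈ 0.8630 m = S ✓

v_R_max = 13/10 m/s = 1.3000 m/s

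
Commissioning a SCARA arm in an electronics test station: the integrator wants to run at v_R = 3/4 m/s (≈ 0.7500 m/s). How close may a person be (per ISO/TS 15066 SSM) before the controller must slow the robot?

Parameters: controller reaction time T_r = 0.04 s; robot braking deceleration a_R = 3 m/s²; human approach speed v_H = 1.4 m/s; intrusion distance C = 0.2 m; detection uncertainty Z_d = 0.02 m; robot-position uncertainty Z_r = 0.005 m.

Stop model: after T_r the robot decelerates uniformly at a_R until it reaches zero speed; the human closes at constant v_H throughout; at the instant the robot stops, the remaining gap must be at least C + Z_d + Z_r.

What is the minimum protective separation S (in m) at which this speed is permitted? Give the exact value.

stop time T_s = (3/4)/3 = 0.2500 s
robot covers v_R·T_r = 0.7500·0.0400 = 0.0300 m before braking
braking distance = 0.7500²/(2·3.0000) = 0.0938 m
human over T_r+T_s: 1.4000·(0.0400+0.2500) = 0.4060 m
residual clearance needed = 0.2000+0.0200+0.0050 = 0.2250 m
S_min ≈ 0.0300+0.0938+0.4060+0.2250  ⇒  S_min = 3019/4000 m

S_min = 3019/4000 m = 0.7548 m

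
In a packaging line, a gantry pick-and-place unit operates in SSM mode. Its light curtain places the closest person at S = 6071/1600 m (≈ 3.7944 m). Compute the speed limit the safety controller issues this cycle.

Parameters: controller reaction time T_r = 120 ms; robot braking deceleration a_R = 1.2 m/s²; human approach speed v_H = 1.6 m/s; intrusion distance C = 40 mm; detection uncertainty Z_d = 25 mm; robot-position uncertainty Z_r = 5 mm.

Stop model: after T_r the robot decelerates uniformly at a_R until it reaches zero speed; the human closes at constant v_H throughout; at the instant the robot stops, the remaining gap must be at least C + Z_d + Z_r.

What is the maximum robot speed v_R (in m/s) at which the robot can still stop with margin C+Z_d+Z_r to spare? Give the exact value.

v_R_max = 33/20 m/s = 1.6500 m/s

at the boundary: (5/12)·v² + (109/75)·v + (-28259/8000) = 0
  disc = (109/75)² − 4·(5/12)·(-28259/8000) = 2879809/360000 ; √disc = 1697/600
  v_R = (−(109/75) + 1697/600) / (2·(5/12)) = 33/20 m/s
check:
T_s = v_R/a_R = (33/20)/(6/5) = 1.3750 s
robot covers v_R·T_r = 1.6500·0.1200 = 0.1980 m before braking
robot under decel: 1.6500²/(2·1.2000) = 1.1344 m
human over T_r+T_s: 1.6000·(0.1200+1.3750) = 2.3920 m
C+Z_d+Z_r = 0.0400+0.0250+0.0050 = 0.0700 m
sum ≈ 0.1980+1.1344+2.3920+0.0700 ≈ 3.7944 m = S ✓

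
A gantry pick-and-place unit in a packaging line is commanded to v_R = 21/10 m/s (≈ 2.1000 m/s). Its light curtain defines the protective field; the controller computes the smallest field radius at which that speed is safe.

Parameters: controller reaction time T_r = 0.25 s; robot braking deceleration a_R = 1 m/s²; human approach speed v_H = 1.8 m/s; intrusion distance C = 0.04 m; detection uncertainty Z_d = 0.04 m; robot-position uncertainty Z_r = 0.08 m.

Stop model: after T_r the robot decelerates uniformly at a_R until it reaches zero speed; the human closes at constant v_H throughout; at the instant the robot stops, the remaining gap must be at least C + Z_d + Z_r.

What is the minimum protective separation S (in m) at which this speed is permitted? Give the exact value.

braking lasts T_s = (21/10)/1 = 2.1000 s
reaction-phase robot travel = 2.1000·0.2500 = 0.5250 m
braking distance = 2.1000²/(2·1.0000) = 2.2050 m
person approaches 1.8000·(0.2500+2.1000) = 4.2300 m
residual clearance needed = 0.0400+0.0400+0.0800 = 0.1600 m
S_min ≈ 0.5250+2.2050+4.2300+0.1600  ⇒  S_min = 178/25 m

S_min = 178/25 m = 7.1200 m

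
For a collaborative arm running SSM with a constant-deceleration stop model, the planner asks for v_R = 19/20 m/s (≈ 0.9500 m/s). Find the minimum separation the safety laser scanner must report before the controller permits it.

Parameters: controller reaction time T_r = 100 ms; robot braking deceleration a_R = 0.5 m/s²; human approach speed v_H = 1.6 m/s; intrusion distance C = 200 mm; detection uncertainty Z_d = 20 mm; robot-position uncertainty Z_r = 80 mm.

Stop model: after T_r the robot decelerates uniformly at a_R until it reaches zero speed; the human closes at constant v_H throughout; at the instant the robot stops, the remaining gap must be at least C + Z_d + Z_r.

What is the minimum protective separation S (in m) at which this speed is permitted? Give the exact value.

S_min = 1799/400 m = 4.4975 m

stop time T_s = (19/20)/(1/2) = 1.9000 s
robot covers v_R·T_r = 0.9500·0.1000 = 0.0950 m before braking
robot under decel: 0.9500²/(2·0.5000) = 0.9025 m
human over T_r+T_s: 1.6000·(0.1000+1.9000) = 3.2000 m
margins: 0.2000+0.0200+0.0800 = 0.3000 m
S_min ≈ 0.0950+0.9025+3.2000+0.3000  ⇒  S_min = 1799/400 m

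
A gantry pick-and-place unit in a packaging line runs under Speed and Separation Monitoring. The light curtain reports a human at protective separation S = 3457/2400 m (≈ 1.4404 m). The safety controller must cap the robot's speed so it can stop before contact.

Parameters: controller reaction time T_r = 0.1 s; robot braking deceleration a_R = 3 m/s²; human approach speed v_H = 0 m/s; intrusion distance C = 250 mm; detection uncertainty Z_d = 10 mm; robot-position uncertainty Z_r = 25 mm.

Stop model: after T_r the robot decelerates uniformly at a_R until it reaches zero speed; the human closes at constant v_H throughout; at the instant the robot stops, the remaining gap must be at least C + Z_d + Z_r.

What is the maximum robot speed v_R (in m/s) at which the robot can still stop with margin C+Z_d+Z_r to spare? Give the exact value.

at the boundary: (1/6)·v² + (1/10)·v + (-2773/2400) = 0
  disc = (1/10)² − 4·(1/6)·(-2773/2400) = 2809/3600 ; √disc = 53/60
  v_R = (−(1/10) + 53/60) / (2·(1/6)) = 47/20 m/s
check:
T_s = v_R/a_R = (47/20)/3 = 0.7833 s
robot covers v_R·T_r = 2.3500·0.1000 = 0.2350 m before braking
robot covers 2.3500·0.7833 − ½·3.0000·0.7833² = 0.9204 m while stopping
person approaches 0.0000·(0.1000+0.7833) = 0.0000 m
residual clearance needed = 0.2500+0.0100+0.0250 = 0.2850 m
sum ≈ 0.2350+0.9204+0.0000+0.2850 ≈ 1.4404 m = S ✓

v_R_max = 47/20 m/s = 2.3500 m/s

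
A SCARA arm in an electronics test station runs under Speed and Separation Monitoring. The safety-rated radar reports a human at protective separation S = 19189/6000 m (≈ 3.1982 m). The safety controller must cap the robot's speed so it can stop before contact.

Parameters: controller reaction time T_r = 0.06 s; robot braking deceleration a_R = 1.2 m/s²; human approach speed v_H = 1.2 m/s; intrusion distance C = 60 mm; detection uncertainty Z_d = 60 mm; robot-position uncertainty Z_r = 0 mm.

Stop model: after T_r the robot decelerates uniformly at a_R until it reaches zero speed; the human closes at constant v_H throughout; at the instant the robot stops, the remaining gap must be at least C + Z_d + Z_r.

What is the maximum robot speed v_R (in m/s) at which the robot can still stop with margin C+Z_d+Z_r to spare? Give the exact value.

quadratic (5/12)·v² + (53/50)·v + (-18037/6000) = 0
  disc = (53/50)² − 4·(5/12)·(-18037/6000) = 552049/90000 ; √disc = 743/300
  v_R = (−(53/50) + 743/300) / (2·(5/12)) = 17/10 m/s
check:
stop time T_s = (17/10)/(6/5) = 1.4167 s
robot covers v_R·T_r = 1.7000·0.0600 = 0.1020 m before braking
robot covers 1.7000·1.4167 − ½·1.2000·1.4167² = 1.2042 m while stopping
human over T_r+T_s: 1.2000·(0.0600+1.4167) = 1.7720 m
margins: 0.0600+0.0600+0.0000 = 0.1200 m
sum ≈ 0.1020+1.2042+1.7720+0.1200 ≈ 3.1982 m = S ✓

v_R_max = 17/10 m/s = 1.7000 m/s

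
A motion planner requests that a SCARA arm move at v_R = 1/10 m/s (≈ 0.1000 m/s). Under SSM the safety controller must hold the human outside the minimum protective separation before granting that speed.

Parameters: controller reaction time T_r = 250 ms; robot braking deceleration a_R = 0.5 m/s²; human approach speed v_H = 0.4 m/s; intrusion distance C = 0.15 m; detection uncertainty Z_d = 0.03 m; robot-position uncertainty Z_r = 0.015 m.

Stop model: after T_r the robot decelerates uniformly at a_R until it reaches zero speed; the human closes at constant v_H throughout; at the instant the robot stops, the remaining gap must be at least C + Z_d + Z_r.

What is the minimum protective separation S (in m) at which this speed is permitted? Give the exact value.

S_min = 41/100 m = 0.4100 m

T_s = v_R/a_R = (1/10)/(1/2) = 0.2000 s
robot in T_r: 0.1000·0.2500 = 0.0250 m
braking distance = 0.1000²/(2·0.5000) = 0.0100 m
person approaches 0.4000·(0.2500+0.2000) = 0.1800 m
residual clearance needed = 0.1500+0.0300+0.0150 = 0.1950 m
S_min ≈ 0.0250+0.0100+0.1800+0.1950  ⇒  S_min = 41/100 m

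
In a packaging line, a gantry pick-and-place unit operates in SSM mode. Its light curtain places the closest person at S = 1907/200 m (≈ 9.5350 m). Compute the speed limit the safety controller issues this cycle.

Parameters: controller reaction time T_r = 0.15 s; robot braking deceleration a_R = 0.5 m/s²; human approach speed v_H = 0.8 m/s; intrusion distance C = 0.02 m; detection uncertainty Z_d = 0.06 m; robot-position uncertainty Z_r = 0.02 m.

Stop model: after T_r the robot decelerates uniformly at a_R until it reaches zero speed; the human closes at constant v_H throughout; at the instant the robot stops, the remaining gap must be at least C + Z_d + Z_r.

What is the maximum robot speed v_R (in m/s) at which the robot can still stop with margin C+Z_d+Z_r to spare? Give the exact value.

collect terms ⇒ (1)·v_R² + (7/4)·v_R + (-1863/200) = 0
  disc = (7/4)² − 4·(1)·(-1863/200) = 16129/400 ; √disc = 127/20
  v_R = (−(7/4) + 127/20) / (2·(1)) = 23/10 m/s
check:
stop time T_s = (23/10)/(1/2) = 4.6000 s
robot in T_r: 2.3000·0.1500 = 0.3450 m
braking distance = 2.3000²/(2·0.5000) = 5.2900 m
human closes 0.8000·4.7500 = 3.8000 m
residual clearance needed = 0.0200+0.0600+0.0200 = 0.1000 m
sum ≈ 0.3450+5.2900+3.8000+0.1000 ≈ 9.5350 m = S ✓

v_R_max = 23/10 m/s = 2.3000 m/s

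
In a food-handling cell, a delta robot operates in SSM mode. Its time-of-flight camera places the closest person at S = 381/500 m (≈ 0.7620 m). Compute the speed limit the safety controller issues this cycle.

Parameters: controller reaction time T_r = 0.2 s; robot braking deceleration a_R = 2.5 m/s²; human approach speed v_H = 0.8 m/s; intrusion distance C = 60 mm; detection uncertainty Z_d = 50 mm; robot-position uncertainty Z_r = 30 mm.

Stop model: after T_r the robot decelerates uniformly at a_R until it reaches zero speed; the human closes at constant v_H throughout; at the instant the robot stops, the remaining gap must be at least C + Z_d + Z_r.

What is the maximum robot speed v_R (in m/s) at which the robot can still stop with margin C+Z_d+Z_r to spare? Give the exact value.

collect terms ⇒ (1/5)·v_R² + (13/25)·v_R + (-231/500) = 0
  disc = (13/25)² − 4·(1/5)·(-231/500) = 16/25 ; √disc = 4/5
  v_R = (−(13/25) + 4/5) / (2·(1/5)) = 7/10 m/s
check:
T_s = v_R/a_R = (7/10)/(5/2) = 0.2800 s
robot covers v_R·T_r = 0.7000·0.2000 = 0.1400 m before braking
robot under decel: 0.7000²/(2·2.5000) = 0.0980 m
human closes 0.8000·0.4800 = 0.3840 m
C+Z_d+Z_r = 0.0600+0.0500+0.0300 = 0.1400 m
sum ≈ 0.1400+0.0980+0.3840+0.1400 ≈ 0.7620 m = S ✓

v_R_max = 7/10 m/s = 0.7000 m/s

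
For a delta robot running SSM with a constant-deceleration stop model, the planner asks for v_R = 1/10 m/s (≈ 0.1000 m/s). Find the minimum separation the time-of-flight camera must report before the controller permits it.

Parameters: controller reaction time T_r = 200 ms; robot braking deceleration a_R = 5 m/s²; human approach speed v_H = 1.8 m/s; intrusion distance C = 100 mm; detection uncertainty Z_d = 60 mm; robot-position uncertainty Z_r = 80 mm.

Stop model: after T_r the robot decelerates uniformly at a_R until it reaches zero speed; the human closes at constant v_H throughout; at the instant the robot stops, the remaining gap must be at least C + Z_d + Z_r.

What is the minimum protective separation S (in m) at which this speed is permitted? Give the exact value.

braking lasts T_s = (1/10)/5 = 0.0200 s
robot covers v_R·T_r = 0.1000·0.2000 = 0.0200 m before braking
braking distance = 0.1000²/(2·5.0000) = 0.0010 m
person approaches 1.8000·(0.2000+0.0200) = 0.3960 m
residual clearance needed = 0.1000+0.0600+0.0800 = 0.2400 m
S_min ≈ 0.0200+0.0010+0.3960+0.2400  ⇒  S_min = 657/1000 m

S_min = 657/1000 m = 0.6570 m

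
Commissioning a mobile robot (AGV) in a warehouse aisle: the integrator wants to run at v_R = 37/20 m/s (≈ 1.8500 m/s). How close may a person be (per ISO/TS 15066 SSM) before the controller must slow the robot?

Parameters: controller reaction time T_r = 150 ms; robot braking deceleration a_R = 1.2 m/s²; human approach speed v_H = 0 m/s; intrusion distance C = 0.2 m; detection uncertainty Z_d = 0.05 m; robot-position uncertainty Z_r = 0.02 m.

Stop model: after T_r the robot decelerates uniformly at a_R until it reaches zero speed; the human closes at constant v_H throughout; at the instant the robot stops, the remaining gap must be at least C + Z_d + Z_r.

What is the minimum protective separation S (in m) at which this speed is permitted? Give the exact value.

S_min = 9473/4800 m = 1.9735 m

T_s = v_R/a_R = (37/20)/(6/5) = 1.5417 s
robot in T_r: 1.8500·0.1500 = 0.2775 m
robot covers 1.8500·1.5417 − ½·1.2000·1.5417² = 1.4260 m while stopping
human closes 0.0000·1.6917 = 0.0000 m
margins: 0.2000+0.0500+0.0200 = 0.2700 m
S_min ≈ 0.2775+1.4260+0.0000+0.2700  ⇒  S_min = 9473/4800 m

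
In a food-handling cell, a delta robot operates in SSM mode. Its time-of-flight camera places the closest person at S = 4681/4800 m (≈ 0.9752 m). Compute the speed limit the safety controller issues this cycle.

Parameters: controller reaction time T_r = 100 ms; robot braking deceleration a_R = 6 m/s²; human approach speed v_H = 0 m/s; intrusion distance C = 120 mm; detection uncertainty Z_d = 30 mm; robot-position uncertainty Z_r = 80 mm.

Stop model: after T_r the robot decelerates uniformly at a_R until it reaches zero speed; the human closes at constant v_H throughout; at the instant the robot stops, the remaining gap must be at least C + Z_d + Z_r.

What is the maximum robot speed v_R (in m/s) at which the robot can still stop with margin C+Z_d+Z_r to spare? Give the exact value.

v_R_max = 49/20 m/s = 2.4500 m/s

at the boundary: (1/12)·v² + (1/10)·v + (-3577/4800) = 0
  disc = (1/10)² − 4·(1/12)·(-3577/4800) = 3721/14400 ; √disc = 61/120
  v_R = (−(1/10) + 61/120) / (2·(1/12)) = 49/20 m/s
check:
T_s = v_R/a_R = (49/20)/6 = 0.4083 s
robot covers v_R·T_r = 2.4500·0.1000 = 0.2450 m before braking
robot under decel: 2.4500²/(2·6.0000) = 0.5002 m
person approaches 0.0000·(0.1000+0.4083) = 0.0000 m
margins: 0.1200+0.0300+0.0800 = 0.2300 m
sum ≈ 0.2450+0.5002+0.0000+0.2300 ≈ 0.9752 m = S ✓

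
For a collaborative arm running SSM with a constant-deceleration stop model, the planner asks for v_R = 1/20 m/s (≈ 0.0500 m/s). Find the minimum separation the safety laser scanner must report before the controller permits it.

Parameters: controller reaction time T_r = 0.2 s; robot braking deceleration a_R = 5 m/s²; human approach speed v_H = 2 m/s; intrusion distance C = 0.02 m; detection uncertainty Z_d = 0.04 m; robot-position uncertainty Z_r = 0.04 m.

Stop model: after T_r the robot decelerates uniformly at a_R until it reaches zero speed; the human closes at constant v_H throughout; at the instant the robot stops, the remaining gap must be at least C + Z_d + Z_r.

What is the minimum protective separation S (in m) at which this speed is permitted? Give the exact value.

S_min = 2121/4000 m = 0.5302 m

braking lasts T_s = (1/20)/5 = 0.0100 s
reaction-phase robot travel = 0.0500·0.2000 = 0.0100 m
robot covers 0.0500·0.0100 − ½·5.0000·0.0100² = 0.0003 m while stopping
human closes 2.0000·0.2100 = 0.4200 m
C+Z_d+Z_r = 0.0200+0.0400+0.0400 = 0.1000 m
S_min ≈ 0.0100+0.0003+0.4200+0.1000  ⇒  S_min = 2121/4000 m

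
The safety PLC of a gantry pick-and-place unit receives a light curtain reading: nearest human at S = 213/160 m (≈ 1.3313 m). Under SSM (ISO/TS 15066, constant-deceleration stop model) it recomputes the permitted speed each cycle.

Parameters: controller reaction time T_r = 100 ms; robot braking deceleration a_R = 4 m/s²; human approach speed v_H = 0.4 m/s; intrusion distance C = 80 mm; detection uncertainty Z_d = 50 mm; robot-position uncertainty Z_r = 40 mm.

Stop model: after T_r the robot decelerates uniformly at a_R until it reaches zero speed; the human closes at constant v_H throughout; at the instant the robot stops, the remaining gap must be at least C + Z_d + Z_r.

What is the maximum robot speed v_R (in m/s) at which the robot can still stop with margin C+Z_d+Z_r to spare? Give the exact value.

v_R_max = 23/10 m/s = 2.3000 m/s

at the boundary: (1/8)·v² + (1/5)·v + (-897/800) = 0
  disc = (1/5)² − 4·(1/8)·(-897/800) = 961/1600 ; √disc = 31/40
  v_R = (−(1/5) + 31/40) / (2·(1/8)) = 23/10 m/s
check:
braking lasts T_s = (23/10)/4 = 0.5750 s
robot in T_r: 2.3000·0.1000 = 0.2300 m
robot under decel: 2.3000²/(2·4.0000) = 0.6613 m
human over T_r+T_s: 0.4000·(0.1000+0.5750) = 0.2700 m
margins: 0.0800+0.0500+0.0400 = 0.1700 m
sum ≈ 0.2300+0.6613+0.2700+0.1700 ≈ 1.3313 m = S ✓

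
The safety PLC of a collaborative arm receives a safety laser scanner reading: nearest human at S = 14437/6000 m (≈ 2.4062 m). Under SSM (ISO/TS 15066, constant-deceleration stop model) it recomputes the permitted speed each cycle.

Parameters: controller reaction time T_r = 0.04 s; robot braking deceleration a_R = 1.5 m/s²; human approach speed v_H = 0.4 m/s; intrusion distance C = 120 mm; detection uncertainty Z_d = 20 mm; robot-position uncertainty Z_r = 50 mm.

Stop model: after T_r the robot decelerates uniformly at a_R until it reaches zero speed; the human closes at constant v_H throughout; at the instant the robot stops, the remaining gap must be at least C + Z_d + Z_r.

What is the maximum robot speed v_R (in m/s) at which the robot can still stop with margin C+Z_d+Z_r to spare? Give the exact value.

at the boundary: (1/3)·v² + (23/75)·v + (-13201/6000) = 0
  disc = (23/75)² − 4·(1/3)·(-13201/6000) = 7569/2500 ; √disc = 87/50
  v_R = (−(23/75) + 87/50) / (2·(1/3)) = 43/20 m/s
check:
T_s = v_R/a_R = (43/20)/(3/2) = 1.4333 s
reaction-phase robot travel = 2.1500·0.0400 = 0.0860 m
braking distance = 2.1500²/(2·1.5000) = 1.5408 m
human over T_r+T_s: 0.4000·(0.0400+1.4333) = 0.5893 m
C+Z_d+Z_r = 0.1200+0.0200+0.0500 = 0.1900 m
sum ≈ 0.0860+1.5408+0.5893+0.1900 ≈ 2.4062 m = S ✓

v_R_max = 43/20 m/s = 2.1500 m/s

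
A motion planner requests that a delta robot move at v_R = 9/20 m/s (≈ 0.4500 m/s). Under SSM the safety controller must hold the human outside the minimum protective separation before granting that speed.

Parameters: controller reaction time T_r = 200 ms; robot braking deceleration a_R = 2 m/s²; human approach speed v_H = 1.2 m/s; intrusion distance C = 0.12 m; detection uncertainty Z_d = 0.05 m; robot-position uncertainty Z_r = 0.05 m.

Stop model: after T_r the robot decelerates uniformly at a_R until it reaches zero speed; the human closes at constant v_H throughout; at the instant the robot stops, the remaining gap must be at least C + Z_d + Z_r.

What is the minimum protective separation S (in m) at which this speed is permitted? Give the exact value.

S_min = 1393/1600 m = 0.8706 m

stop time T_s = (9/20)/2 = 0.2250 s
robot in T_r: 0.4500·0.2000 = 0.0900 m
robot covers 0.4500·0.2250 − ½·2.0000·0.2250² = 0.0506 m while stopping
human over T_r+T_s: 1.2000·(0.2000+0.2250) = 0.5100 m
residual clearance needed = 0.1200+0.0500+0.0500 = 0.2200 m
S_min ≈ 0.0900+0.0506+0.5100+0.2200  ⇒  S_min = 1393/1600 m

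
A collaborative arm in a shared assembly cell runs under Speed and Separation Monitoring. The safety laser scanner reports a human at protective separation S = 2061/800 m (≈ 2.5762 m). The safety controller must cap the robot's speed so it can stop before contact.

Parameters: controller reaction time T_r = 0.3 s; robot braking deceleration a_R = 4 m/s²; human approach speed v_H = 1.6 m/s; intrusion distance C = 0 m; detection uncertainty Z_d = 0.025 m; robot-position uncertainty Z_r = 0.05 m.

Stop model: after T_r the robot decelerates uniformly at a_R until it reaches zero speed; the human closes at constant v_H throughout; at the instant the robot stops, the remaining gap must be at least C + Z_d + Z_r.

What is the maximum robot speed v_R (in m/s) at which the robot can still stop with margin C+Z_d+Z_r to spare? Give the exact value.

collect terms ⇒ (1/8)·v_R² + (7/10)·v_R + (-1617/800) = 0
  disc = (7/10)² − 4·(1/8)·(-1617/800) = 2401/1600 ; √disc = 49/40
  v_R = (−(7/10) + 49/40) / (2·(1/8)) = 21/10 m/s
check:
braking lasts T_s = (21/10)/4 = 0.5250 s
reaction-phase robot travel = 2.1000·0.3000 = 0.6300 m
robot under decel: 2.1000²/(2·4.0000) = 0.5513 m
human over T_r+T_s: 1.6000·(0.3000+0.5250) = 1.3200 m
residual clearance needed = 0.0000+0.0250+0.0500 = 0.0750 m
sum ≈ 0.6300+0.5513+1.3200+0.0750 ≈ 2.5762 m = S ✓

v_R_max = 21/10 m/s = 2.1000 m/s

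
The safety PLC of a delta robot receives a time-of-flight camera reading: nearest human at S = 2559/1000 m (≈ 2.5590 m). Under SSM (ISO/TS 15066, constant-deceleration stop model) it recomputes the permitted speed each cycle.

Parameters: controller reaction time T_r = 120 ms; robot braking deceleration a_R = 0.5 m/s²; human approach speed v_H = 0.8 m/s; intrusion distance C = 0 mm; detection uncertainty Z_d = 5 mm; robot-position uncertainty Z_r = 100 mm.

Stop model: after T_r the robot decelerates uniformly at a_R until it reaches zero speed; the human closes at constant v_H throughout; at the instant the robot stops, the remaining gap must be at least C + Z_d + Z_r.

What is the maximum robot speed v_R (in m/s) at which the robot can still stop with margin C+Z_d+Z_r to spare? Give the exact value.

v_R_max = 9/10 m/s = 0.9000 m/s

collect terms ⇒ (1)·v_R² + (43/25)·v_R + (-1179/500) = 0
  disc = (43/25)² − 4·(1)·(-1179/500) = 7744/625 ; √disc = 88/25
  v_R = (−(43/25) + 88/25) / (2·(1)) = 9/10 m/s
check:
T_s = v_R/a_R = (9/10)/(1/2) = 1.8000 s
reaction-phase robot travel = 0.9000·0.1200 = 0.1080 m
robot under decel: 0.9000²/(2·0.5000) = 0.8100 m
person approaches 0.8000·(0.1200+1.8000) = 1.5360 m
C+Z_d+Z_r = 0.0000+0.0050+0.1000 = 0.1050 m
sum ≈ 0.1080+0.8100+1.5360+0.1050 ≈ 2.5590 m = S ✓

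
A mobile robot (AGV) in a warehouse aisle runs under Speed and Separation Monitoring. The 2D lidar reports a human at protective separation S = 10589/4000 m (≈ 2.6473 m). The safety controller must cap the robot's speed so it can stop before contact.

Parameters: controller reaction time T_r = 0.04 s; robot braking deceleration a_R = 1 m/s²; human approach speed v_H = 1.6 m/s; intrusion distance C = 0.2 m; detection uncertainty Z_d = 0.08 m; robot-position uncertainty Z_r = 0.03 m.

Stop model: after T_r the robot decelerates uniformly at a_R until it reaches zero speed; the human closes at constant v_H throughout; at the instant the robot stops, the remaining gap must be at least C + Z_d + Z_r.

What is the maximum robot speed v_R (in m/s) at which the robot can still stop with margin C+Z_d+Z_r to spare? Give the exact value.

v_R_max = 21/20 m/s = 1.0500 m/s

collect terms ⇒ (1/2)·v_R² + (41/25)·v_R + (-9093/4000) = 0
  disc = (41/25)² − 4·(1/2)·(-9093/4000) = 72361/10000 ; √disc = 269/100
  v_R = (−(41/25) + 269/100) / (2·(1/2)) = 21/20 m/s
check:
T_s = v_R/a_R = (21/20)/1 = 1.0500 s
reaction-phase robot travel = 1.0500·0.0400 = 0.0420 m
robot covers 1.0500·1.0500 − ½·1.0000·1.0500² = 0.5513 m while stopping
human closes 1.6000·1.0900 = 1.7440 m
C+Z_d+Z_r = 0.2000+0.0800+0.0300 = 0.3100 m
sum ≈ 0.0420+0.5513+1.7440+0.3100 ≈ 2.6473 m = S ✓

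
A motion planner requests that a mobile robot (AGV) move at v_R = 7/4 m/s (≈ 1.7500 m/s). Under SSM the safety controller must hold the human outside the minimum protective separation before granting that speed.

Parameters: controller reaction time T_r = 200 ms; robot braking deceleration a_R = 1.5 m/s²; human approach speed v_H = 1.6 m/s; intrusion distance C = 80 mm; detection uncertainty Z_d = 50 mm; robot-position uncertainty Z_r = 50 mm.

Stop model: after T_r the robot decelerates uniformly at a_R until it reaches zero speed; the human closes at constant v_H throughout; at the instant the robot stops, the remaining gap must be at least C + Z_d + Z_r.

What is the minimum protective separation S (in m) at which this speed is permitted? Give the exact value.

T_s = v_R/a_R = (7/4)/(3/2) = 1.1667 s
reaction-phase robot travel = 1.7500·0.2000 = 0.3500 m
braking distance = 1.7500²/(2·1.5000) = 1.0208 m
person approaches 1.6000·(0.2000+1.1667) = 2.1867 m
C+Z_d+Z_r = 0.0800+0.0500+0.0500 = 0.1800 m
S_min ≈ 0.3500+1.0208+2.1867+0.1800  ⇒  S_min = 299/80 m

S_min = 299/80 m = 3.7375 m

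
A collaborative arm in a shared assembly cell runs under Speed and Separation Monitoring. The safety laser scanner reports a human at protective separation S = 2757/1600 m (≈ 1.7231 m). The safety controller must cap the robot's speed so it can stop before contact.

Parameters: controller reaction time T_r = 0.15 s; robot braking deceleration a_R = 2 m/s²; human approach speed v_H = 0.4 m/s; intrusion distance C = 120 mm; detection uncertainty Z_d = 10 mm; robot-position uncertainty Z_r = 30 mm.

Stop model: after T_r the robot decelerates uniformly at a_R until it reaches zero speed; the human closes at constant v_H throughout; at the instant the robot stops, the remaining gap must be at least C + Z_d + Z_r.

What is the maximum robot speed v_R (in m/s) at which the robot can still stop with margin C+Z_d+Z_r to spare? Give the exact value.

v_R_max = 37/20 m/s = 1.8500 m/s

collect terms ⇒ (1/4)·v_R² + (7/20)·v_R + (-481/320) = 0
  disc = (7/20)² − 4·(1/4)·(-481/320) = 2601/1600 ; √disc = 51/40
  v_R = (−(7/20) + 51/40) / (2·(1/4)) = 37/20 m/s
check:
T_s = v_R/a_R = (37/20)/2 = 0.9250 s
reaction-phase robot travel = 1.8500·0.1500 = 0.2775 m
braking distance = 1.8500²/(2·2.0000) = 0.8556 m
person approaches 0.4000·(0.1500+0.9250) = 0.4300 m
residual clearance needed = 0.1200+0.0100+0.0300 = 0.1600 m
sum ≈ 0.2775+0.8556+0.4300+0.1600 ≈ 1.7231 m = S ✓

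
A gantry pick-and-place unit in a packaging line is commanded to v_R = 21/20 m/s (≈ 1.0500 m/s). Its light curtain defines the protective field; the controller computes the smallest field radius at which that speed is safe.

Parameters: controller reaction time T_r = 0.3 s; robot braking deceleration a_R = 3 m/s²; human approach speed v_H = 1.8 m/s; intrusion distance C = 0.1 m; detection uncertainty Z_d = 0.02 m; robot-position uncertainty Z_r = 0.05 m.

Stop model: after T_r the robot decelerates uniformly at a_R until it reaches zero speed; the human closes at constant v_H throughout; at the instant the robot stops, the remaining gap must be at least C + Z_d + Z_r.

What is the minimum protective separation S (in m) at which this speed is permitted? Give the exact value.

T_s = v_R/a_R = (21/20)/3 = 0.3500 s
robot covers v_R·T_r = 1.0500·0.3000 = 0.3150 m before braking
robot covers 1.0500·0.3500 − ½·3.0000·0.3500² = 0.1837 m while stopping
human over T_r+T_s: 1.8000·(0.3000+0.3500) = 1.1700 m
C+Z_d+Z_r = 0.1000+0.0200+0.0500 = 0.1700 m
S_min ≈ 0.3150+0.1837+1.1700+0.1700  ⇒  S_min = 1471/800 m

S_min = 1471/800 m = 1.8388 m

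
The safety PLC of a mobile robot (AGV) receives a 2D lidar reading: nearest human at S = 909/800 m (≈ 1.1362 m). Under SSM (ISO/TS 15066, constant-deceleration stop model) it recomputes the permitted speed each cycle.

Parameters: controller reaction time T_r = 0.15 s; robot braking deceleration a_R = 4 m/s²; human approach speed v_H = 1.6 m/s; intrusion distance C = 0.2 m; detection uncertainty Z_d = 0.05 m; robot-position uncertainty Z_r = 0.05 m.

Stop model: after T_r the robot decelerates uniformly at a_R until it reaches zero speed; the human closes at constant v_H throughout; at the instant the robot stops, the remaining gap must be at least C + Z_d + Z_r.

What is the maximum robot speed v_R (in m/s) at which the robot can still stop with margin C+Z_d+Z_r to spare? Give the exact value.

quadratic (1/8)·v² + (11/20)·v + (-477/800) = 0
  disc = (11/20)² − 4·(1/8)·(-477/800) = 961/1600 ; √disc = 31/40
  v_R = (−(11/20) + 31/40) / (2·(1/8)) = 9/10 m/s
check:
T_s = v_R/a_R = (9/10)/4 = 0.2250 s
robot covers v_R·T_r = 0.9000·0.1500 = 0.1350 m before braking
robot under decel: 0.9000²/(2·4.0000) = 0.1013 m
person approaches 1.6000·(0.1500+0.2250) = 0.6000 m
margins: 0.2000+0.0500+0.0500 = 0.3000 m
sum ≈ 0.1350+0.1013+0.6000+0.3000 ≈ 1.1362 m = S ✓

v_R_max = 9/10 m/s = 0.9000 m/s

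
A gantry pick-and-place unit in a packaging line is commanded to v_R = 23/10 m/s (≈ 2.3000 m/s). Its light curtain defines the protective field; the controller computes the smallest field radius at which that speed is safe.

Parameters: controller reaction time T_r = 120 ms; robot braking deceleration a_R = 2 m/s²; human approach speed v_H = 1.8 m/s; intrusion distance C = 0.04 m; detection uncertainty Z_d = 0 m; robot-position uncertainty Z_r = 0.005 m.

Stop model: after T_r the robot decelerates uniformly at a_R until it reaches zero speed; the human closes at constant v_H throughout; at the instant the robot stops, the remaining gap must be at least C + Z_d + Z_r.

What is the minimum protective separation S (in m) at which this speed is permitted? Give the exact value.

S_min = 7859/2000 m = 3.9295 m

stop time T_s = (23/10)/2 = 1.1500 s
reaction-phase robot travel = 2.3000·0.1200 = 0.2760 m
braking distance = 2.3000²/(2·2.0000) = 1.3225 m
human over T_r+T_s: 1.8000·(0.1200+1.1500) = 2.2860 m
margins: 0.0400+0.0000+0.0050 = 0.0450 m
S_min ≈ 0.2760+1.3225+2.2860+0.0450  ⇒  S_min = 7859/2000 m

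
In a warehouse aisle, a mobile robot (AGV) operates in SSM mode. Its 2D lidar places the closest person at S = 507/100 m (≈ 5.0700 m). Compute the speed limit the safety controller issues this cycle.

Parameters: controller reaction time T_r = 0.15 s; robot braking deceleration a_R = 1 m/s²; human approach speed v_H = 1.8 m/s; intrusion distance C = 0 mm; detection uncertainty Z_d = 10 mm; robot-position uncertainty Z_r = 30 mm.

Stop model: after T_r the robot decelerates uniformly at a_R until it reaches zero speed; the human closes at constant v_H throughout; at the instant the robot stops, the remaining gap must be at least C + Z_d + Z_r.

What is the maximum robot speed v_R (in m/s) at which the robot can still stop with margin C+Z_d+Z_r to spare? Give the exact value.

quadratic (1/2)·v² + (39/20)·v + (-119/25) = 0
  disc = (39/20)² − 4·(1/2)·(-119/25) = 5329/400 ; √disc = 73/20
  v_R = (−(39/20) + 73/20) / (2·(1/2)) = 17/10 m/s
check:
braking lasts T_s = (17/10)/1 = 1.7000 s
reaction-phase robot travel = 1.7000·0.1500 = 0.2550 m
robot covers 1.7000·1.7000 − ½·1.0000·1.7000² = 1.4450 m while stopping
human closes 1.8000·1.8500 = 3.3300 m
margins: 0.0000+0.0100+0.0300 = 0.0400 m
sum ≈ 0.2550+1.4450+3.3300+0.0400 ≈ 5.0700 m = S ✓

v_R_max = 17/10 m/s = 1.7000 m/s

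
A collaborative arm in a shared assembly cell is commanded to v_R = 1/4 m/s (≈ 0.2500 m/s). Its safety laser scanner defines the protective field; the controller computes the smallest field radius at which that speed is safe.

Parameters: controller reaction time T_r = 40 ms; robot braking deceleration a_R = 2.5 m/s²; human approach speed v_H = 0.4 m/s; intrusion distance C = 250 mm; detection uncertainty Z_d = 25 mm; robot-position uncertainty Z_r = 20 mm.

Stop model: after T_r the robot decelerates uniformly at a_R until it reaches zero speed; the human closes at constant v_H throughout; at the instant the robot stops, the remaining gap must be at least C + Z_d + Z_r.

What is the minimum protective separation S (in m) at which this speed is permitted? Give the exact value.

braking lasts T_s = (1/4)/(5/2) = 0.1000 s
robot covers v_R·T_r = 0.2500·0.0400 = 0.0100 m before braking
robot under decel: 0.2500²/(2·2.5000) = 0.0125 m
human closes 0.4000·0.1400 = 0.0560 m
residual clearance needed = 0.2500+0.0250+0.0200 = 0.2950 m
S_min ≈ 0.0100+0.0125+0.0560+0.2950  ⇒  S_min = 747/2000 m

S_min = 747/2000 m = 0.3735 m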